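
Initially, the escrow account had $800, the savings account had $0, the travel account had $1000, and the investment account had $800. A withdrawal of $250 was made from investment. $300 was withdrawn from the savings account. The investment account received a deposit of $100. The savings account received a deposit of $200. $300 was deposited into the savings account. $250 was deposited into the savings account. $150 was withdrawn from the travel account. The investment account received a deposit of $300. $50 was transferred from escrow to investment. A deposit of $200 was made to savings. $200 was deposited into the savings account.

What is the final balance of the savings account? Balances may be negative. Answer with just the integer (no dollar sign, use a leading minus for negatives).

Answer: 850

Derivation:
Tracking account balances step by step:
Start: escrow=800, savings=0, travel=1000, investment=800
Event 1 (withdraw 250 from investment): investment: 800 - 250 = 550. Balances: escrow=800, savings=0, travel=1000, investment=550
Event 2 (withdraw 300 from savings): savings: 0 - 300 = -300. Balances: escrow=800, savings=-300, travel=1000, investment=550
Event 3 (deposit 100 to investment): investment: 550 + 100 = 650. Balances: escrow=800, savings=-300, travel=1000, investment=650
Event 4 (deposit 200 to savings): savings: -300 + 200 = -100. Balances: escrow=800, savings=-100, travel=1000, investment=650
Event 5 (deposit 300 to savings): savings: -100 + 300 = 200. Balances: escrow=800, savings=200, travel=1000, investment=650
Event 6 (deposit 250 to savings): savings: 200 + 250 = 450. Balances: escrow=800, savings=450, travel=1000, investment=650
Event 7 (withdraw 150 from travel): travel: 1000 - 150 = 850. Balances: escrow=800, savings=450, travel=850, investment=650
Event 8 (deposit 300 to investment): investment: 650 + 300 = 950. Balances: escrow=800, savings=450, travel=850, investment=950
Event 9 (transfer 50 escrow -> investment): escrow: 800 - 50 = 750, investment: 950 + 50 = 1000. Balances: escrow=750, savings=450, travel=850, investment=1000
Event 10 (deposit 200 to savings): savings: 450 + 200 = 650. Balances: escrow=750, savings=650, travel=850, investment=1000
Event 11 (deposit 200 to savings): savings: 650 + 200 = 850. Balances: escrow=750, savings=850, travel=850, investment=1000

Final balance of savings: 850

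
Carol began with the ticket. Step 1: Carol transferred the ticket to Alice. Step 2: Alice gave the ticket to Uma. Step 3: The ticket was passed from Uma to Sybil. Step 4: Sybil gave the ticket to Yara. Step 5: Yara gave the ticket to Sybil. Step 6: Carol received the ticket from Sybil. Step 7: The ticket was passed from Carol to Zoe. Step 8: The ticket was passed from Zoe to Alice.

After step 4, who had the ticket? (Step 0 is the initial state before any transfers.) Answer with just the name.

Tracking the ticket holder through step 4:
After step 0 (start): Carol
After step 1: Alice
After step 2: Uma
After step 3: Sybil
After step 4: Yara

At step 4, the holder is Yara.

Answer: Yara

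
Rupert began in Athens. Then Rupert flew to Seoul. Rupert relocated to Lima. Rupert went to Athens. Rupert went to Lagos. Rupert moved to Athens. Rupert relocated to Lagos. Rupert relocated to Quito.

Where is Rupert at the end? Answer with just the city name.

Tracking Rupert's location:
Start: Rupert is in Athens.
After move 1: Athens -> Seoul. Rupert is in Seoul.
After move 2: Seoul -> Lima. Rupert is in Lima.
After move 3: Lima -> Athens. Rupert is in Athens.
After move 4: Athens -> Lagos. Rupert is in Lagos.
After move 5: Lagos -> Athens. Rupert is in Athens.
After move 6: Athens -> Lagos. Rupert is in Lagos.
After move 7: Lagos -> Quito. Rupert is in Quito.

Answer: Quito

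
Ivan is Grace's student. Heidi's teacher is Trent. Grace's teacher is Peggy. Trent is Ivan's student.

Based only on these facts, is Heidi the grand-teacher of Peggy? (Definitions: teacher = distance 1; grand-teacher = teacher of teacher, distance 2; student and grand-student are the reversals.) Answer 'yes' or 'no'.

Answer: no

Derivation:
Reconstructing the teacher chain from the given facts:
  Peggy -> Grace -> Ivan -> Trent -> Heidi
(each arrow means 'teacher of the next')
Positions in the chain (0 = top):
  position of Peggy: 0
  position of Grace: 1
  position of Ivan: 2
  position of Trent: 3
  position of Heidi: 4

Heidi is at position 4, Peggy is at position 0; signed distance (j - i) = -4.
'grand-teacher' requires j - i = 2. Actual distance is -4, so the relation does NOT hold.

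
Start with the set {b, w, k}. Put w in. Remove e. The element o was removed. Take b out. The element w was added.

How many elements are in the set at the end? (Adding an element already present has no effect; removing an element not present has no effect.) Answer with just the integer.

Answer: 2

Derivation:
Tracking the set through each operation:
Start: {b, k, w}
Event 1 (add w): already present, no change. Set: {b, k, w}
Event 2 (remove e): not present, no change. Set: {b, k, w}
Event 3 (remove o): not present, no change. Set: {b, k, w}
Event 4 (remove b): removed. Set: {k, w}
Event 5 (add w): already present, no change. Set: {k, w}

Final set: {k, w} (size 2)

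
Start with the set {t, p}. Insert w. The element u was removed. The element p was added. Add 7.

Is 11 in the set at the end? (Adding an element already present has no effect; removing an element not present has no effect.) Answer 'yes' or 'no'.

Answer: no

Derivation:
Tracking the set through each operation:
Start: {p, t}
Event 1 (add w): added. Set: {p, t, w}
Event 2 (remove u): not present, no change. Set: {p, t, w}
Event 3 (add p): already present, no change. Set: {p, t, w}
Event 4 (add 7): added. Set: {7, p, t, w}

Final set: {7, p, t, w} (size 4)
11 is NOT in the final set.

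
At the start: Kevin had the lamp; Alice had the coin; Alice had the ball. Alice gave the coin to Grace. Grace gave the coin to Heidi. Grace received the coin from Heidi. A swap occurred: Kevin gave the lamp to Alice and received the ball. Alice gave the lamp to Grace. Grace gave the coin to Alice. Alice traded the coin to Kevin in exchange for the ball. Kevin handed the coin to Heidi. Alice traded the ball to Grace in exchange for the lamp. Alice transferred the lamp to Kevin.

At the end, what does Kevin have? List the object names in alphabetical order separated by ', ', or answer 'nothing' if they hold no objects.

Tracking all object holders:
Start: lamp:Kevin, coin:Alice, ball:Alice
Event 1 (give coin: Alice -> Grace). State: lamp:Kevin, coin:Grace, ball:Alice
Event 2 (give coin: Grace -> Heidi). State: lamp:Kevin, coin:Heidi, ball:Alice
Event 3 (give coin: Heidi -> Grace). State: lamp:Kevin, coin:Grace, ball:Alice
Event 4 (swap lamp<->ball: now lamp:Alice, ball:Kevin). State: lamp:Alice, coin:Grace, ball:Kevin
Event 5 (give lamp: Alice -> Grace). State: lamp:Grace, coin:Grace, ball:Kevin
Event 6 (give coin: Grace -> Alice). State: lamp:Grace, coin:Alice, ball:Kevin
Event 7 (swap coin<->ball: now coin:Kevin, ball:Alice). State: lamp:Grace, coin:Kevin, ball:Alice
Event 8 (give coin: Kevin -> Heidi). State: lamp:Grace, coin:Heidi, ball:Alice
Event 9 (swap ball<->lamp: now ball:Grace, lamp:Alice). State: lamp:Alice, coin:Heidi, ball:Grace
Event 10 (give lamp: Alice -> Kevin). State: lamp:Kevin, coin:Heidi, ball:Grace

Final state: lamp:Kevin, coin:Heidi, ball:Grace
Kevin holds: lamp.

Answer: lamp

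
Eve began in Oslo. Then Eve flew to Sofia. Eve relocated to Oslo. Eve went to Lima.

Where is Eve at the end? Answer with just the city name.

Tracking Eve's location:
Start: Eve is in Oslo.
After move 1: Oslo -> Sofia. Eve is in Sofia.
After move 2: Sofia -> Oslo. Eve is in Oslo.
After move 3: Oslo -> Lima. Eve is in Lima.

Answer: Lima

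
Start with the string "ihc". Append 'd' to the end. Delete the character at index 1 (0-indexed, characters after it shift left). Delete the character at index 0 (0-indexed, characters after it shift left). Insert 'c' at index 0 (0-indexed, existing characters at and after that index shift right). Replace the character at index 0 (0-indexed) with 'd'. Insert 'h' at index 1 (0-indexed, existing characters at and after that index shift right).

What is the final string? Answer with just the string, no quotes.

Applying each edit step by step:
Start: "ihc"
Op 1 (append 'd'): "ihc" -> "ihcd"
Op 2 (delete idx 1 = 'h'): "ihcd" -> "icd"
Op 3 (delete idx 0 = 'i'): "icd" -> "cd"
Op 4 (insert 'c' at idx 0): "cd" -> "ccd"
Op 5 (replace idx 0: 'c' -> 'd'): "ccd" -> "dcd"
Op 6 (insert 'h' at idx 1): "dcd" -> "dhcd"

Answer: dhcd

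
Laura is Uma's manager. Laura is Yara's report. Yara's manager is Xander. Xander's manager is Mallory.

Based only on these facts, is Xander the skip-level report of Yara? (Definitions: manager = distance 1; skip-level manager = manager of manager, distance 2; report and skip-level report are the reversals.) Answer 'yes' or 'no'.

Answer: no

Derivation:
Reconstructing the manager chain from the given facts:
  Mallory -> Xander -> Yara -> Laura -> Uma
(each arrow means 'manager of the next')
Positions in the chain (0 = top):
  position of Mallory: 0
  position of Xander: 1
  position of Yara: 2
  position of Laura: 3
  position of Uma: 4

Xander is at position 1, Yara is at position 2; signed distance (j - i) = 1.
'skip-level report' requires j - i = -2. Actual distance is 1, so the relation does NOT hold.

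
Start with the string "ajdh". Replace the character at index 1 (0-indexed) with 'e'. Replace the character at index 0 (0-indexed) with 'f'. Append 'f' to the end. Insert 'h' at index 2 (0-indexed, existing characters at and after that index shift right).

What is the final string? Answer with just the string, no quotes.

Answer: fehdhf

Derivation:
Applying each edit step by step:
Start: "ajdh"
Op 1 (replace idx 1: 'j' -> 'e'): "ajdh" -> "aedh"
Op 2 (replace idx 0: 'a' -> 'f'): "aedh" -> "fedh"
Op 3 (append 'f'): "fedh" -> "fedhf"
Op 4 (insert 'h' at idx 2): "fedhf" -> "fehdhf"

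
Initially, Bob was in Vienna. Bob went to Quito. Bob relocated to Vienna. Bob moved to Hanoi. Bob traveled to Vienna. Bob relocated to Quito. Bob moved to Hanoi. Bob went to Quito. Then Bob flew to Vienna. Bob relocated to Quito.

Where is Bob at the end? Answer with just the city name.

Tracking Bob's location:
Start: Bob is in Vienna.
After move 1: Vienna -> Quito. Bob is in Quito.
After move 2: Quito -> Vienna. Bob is in Vienna.
After move 3: Vienna -> Hanoi. Bob is in Hanoi.
After move 4: Hanoi -> Vienna. Bob is in Vienna.
After move 5: Vienna -> Quito. Bob is in Quito.
After move 6: Quito -> Hanoi. Bob is in Hanoi.
After move 7: Hanoi -> Quito. Bob is in Quito.
After move 8: Quito -> Vienna. Bob is in Vienna.
After move 9: Vienna -> Quito. Bob is in Quito.

Answer: Quito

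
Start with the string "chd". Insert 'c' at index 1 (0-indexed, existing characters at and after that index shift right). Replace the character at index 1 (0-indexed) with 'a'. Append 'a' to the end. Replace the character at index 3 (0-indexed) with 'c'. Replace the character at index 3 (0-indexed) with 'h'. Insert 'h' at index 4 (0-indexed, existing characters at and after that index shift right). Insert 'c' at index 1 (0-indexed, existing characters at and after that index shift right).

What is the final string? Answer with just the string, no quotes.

Answer: ccahhha

Derivation:
Applying each edit step by step:
Start: "chd"
Op 1 (insert 'c' at idx 1): "chd" -> "cchd"
Op 2 (replace idx 1: 'c' -> 'a'): "cchd" -> "cahd"
Op 3 (append 'a'): "cahd" -> "cahda"
Op 4 (replace idx 3: 'd' -> 'c'): "cahda" -> "cahca"
Op 5 (replace idx 3: 'c' -> 'h'): "cahca" -> "cahha"
Op 6 (insert 'h' at idx 4): "cahha" -> "cahhha"
Op 7 (insert 'c' at idx 1): "cahhha" -> "ccahhha"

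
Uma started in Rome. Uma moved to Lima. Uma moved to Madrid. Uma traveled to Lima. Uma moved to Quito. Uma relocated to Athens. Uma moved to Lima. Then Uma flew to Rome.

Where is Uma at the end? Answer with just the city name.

Tracking Uma's location:
Start: Uma is in Rome.
After move 1: Rome -> Lima. Uma is in Lima.
After move 2: Lima -> Madrid. Uma is in Madrid.
After move 3: Madrid -> Lima. Uma is in Lima.
After move 4: Lima -> Quito. Uma is in Quito.
After move 5: Quito -> Athens. Uma is in Athens.
After move 6: Athens -> Lima. Uma is in Lima.
After move 7: Lima -> Rome. Uma is in Rome.

Answer: Rome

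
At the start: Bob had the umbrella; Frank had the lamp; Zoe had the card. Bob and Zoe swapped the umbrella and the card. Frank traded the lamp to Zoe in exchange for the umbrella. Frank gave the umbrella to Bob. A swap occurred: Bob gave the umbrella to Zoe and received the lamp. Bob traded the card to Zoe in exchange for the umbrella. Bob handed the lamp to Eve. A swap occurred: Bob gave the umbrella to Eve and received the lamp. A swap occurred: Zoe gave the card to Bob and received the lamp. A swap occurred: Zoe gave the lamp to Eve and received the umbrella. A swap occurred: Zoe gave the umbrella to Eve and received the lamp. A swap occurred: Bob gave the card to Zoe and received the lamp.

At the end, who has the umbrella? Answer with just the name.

Answer: Eve

Derivation:
Tracking all object holders:
Start: umbrella:Bob, lamp:Frank, card:Zoe
Event 1 (swap umbrella<->card: now umbrella:Zoe, card:Bob). State: umbrella:Zoe, lamp:Frank, card:Bob
Event 2 (swap lamp<->umbrella: now lamp:Zoe, umbrella:Frank). State: umbrella:Frank, lamp:Zoe, card:Bob
Event 3 (give umbrella: Frank -> Bob). State: umbrella:Bob, lamp:Zoe, card:Bob
Event 4 (swap umbrella<->lamp: now umbrella:Zoe, lamp:Bob). State: umbrella:Zoe, lamp:Bob, card:Bob
Event 5 (swap card<->umbrella: now card:Zoe, umbrella:Bob). State: umbrella:Bob, lamp:Bob, card:Zoe
Event 6 (give lamp: Bob -> Eve). State: umbrella:Bob, lamp:Eve, card:Zoe
Event 7 (swap umbrella<->lamp: now umbrella:Eve, lamp:Bob). State: umbrella:Eve, lamp:Bob, card:Zoe
Event 8 (swap card<->lamp: now card:Bob, lamp:Zoe). State: umbrella:Eve, lamp:Zoe, card:Bob
Event 9 (swap lamp<->umbrella: now lamp:Eve, umbrella:Zoe). State: umbrella:Zoe, lamp:Eve, card:Bob
Event 10 (swap umbrella<->lamp: now umbrella:Eve, lamp:Zoe). State: umbrella:Eve, lamp:Zoe, card:Bob
Event 11 (swap card<->lamp: now card:Zoe, lamp:Bob). State: umbrella:Eve, lamp:Bob, card:Zoe

Final state: umbrella:Eve, lamp:Bob, card:Zoe
The umbrella is held by Eve.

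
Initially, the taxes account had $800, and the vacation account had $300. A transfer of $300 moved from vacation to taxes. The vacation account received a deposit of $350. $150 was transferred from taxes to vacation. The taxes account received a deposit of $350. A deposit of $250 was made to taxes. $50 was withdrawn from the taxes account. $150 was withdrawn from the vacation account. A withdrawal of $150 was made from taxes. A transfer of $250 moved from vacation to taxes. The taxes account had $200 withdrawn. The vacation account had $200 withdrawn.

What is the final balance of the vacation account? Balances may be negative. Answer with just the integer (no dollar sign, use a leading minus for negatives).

Tracking account balances step by step:
Start: taxes=800, vacation=300
Event 1 (transfer 300 vacation -> taxes): vacation: 300 - 300 = 0, taxes: 800 + 300 = 1100. Balances: taxes=1100, vacation=0
Event 2 (deposit 350 to vacation): vacation: 0 + 350 = 350. Balances: taxes=1100, vacation=350
Event 3 (transfer 150 taxes -> vacation): taxes: 1100 - 150 = 950, vacation: 350 + 150 = 500. Balances: taxes=950, vacation=500
Event 4 (deposit 350 to taxes): taxes: 950 + 350 = 1300. Balances: taxes=1300, vacation=500
Event 5 (deposit 250 to taxes): taxes: 1300 + 250 = 1550. Balances: taxes=1550, vacation=500
Event 6 (withdraw 50 from taxes): taxes: 1550 - 50 = 1500. Balances: taxes=1500, vacation=500
Event 7 (withdraw 150 from vacation): vacation: 500 - 150 = 350. Balances: taxes=1500, vacation=350
Event 8 (withdraw 150 from taxes): taxes: 1500 - 150 = 1350. Balances: taxes=1350, vacation=350
Event 9 (transfer 250 vacation -> taxes): vacation: 350 - 250 = 100, taxes: 1350 + 250 = 1600. Balances: taxes=1600, vacation=100
Event 10 (withdraw 200 from taxes): taxes: 1600 - 200 = 1400. Balances: taxes=1400, vacation=100
Event 11 (withdraw 200 from vacation): vacation: 100 - 200 = -100. Balances: taxes=1400, vacation=-100

Final balance of vacation: -100

Answer: -100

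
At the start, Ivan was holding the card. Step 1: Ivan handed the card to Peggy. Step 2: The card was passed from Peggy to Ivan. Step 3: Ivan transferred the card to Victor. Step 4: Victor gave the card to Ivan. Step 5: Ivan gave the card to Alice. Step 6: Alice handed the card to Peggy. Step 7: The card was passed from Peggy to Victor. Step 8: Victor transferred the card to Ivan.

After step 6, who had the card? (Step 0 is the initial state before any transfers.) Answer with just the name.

Answer: Peggy

Derivation:
Tracking the card holder through step 6:
After step 0 (start): Ivan
After step 1: Peggy
After step 2: Ivan
After step 3: Victor
After step 4: Ivan
After step 5: Alice
After step 6: Peggy

At step 6, the holder is Peggy.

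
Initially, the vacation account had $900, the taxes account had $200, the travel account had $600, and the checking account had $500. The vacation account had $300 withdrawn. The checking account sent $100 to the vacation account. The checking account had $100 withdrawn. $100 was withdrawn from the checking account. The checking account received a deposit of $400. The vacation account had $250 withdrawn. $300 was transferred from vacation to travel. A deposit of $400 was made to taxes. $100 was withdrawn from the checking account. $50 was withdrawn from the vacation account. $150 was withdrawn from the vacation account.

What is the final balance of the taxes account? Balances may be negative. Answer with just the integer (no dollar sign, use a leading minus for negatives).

Tracking account balances step by step:
Start: vacation=900, taxes=200, travel=600, checking=500
Event 1 (withdraw 300 from vacation): vacation: 900 - 300 = 600. Balances: vacation=600, taxes=200, travel=600, checking=500
Event 2 (transfer 100 checking -> vacation): checking: 500 - 100 = 400, vacation: 600 + 100 = 700. Balances: vacation=700, taxes=200, travel=600, checking=400
Event 3 (withdraw 100 from checking): checking: 400 - 100 = 300. Balances: vacation=700, taxes=200, travel=600, checking=300
Event 4 (withdraw 100 from checking): checking: 300 - 100 = 200. Balances: vacation=700, taxes=200, travel=600, checking=200
Event 5 (deposit 400 to checking): checking: 200 + 400 = 600. Balances: vacation=700, taxes=200, travel=600, checking=600
Event 6 (withdraw 250 from vacation): vacation: 700 - 250 = 450. Balances: vacation=450, taxes=200, travel=600, checking=600
Event 7 (transfer 300 vacation -> travel): vacation: 450 - 300 = 150, travel: 600 + 300 = 900. Balances: vacation=150, taxes=200, travel=900, checking=600
Event 8 (deposit 400 to taxes): taxes: 200 + 400 = 600. Balances: vacation=150, taxes=600, travel=900, checking=600
Event 9 (withdraw 100 from checking): checking: 600 - 100 = 500. Balances: vacation=150, taxes=600, travel=900, checking=500
Event 10 (withdraw 50 from vacation): vacation: 150 - 50 = 100. Balances: vacation=100, taxes=600, travel=900, checking=500
Event 11 (withdraw 150 from vacation): vacation: 100 - 150 = -50. Balances: vacation=-50, taxes=600, travel=900, checking=500

Final balance of taxes: 600

Answer: 600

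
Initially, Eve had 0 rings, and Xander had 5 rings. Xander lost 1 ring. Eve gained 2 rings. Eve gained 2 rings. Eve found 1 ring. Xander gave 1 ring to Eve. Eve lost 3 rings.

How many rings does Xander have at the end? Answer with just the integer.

Answer: 3

Derivation:
Tracking counts step by step:
Start: Eve=0, Xander=5
Event 1 (Xander -1): Xander: 5 -> 4. State: Eve=0, Xander=4
Event 2 (Eve +2): Eve: 0 -> 2. State: Eve=2, Xander=4
Event 3 (Eve +2): Eve: 2 -> 4. State: Eve=4, Xander=4
Event 4 (Eve +1): Eve: 4 -> 5. State: Eve=5, Xander=4
Event 5 (Xander -> Eve, 1): Xander: 4 -> 3, Eve: 5 -> 6. State: Eve=6, Xander=3
Event 6 (Eve -3): Eve: 6 -> 3. State: Eve=3, Xander=3

Xander's final count: 3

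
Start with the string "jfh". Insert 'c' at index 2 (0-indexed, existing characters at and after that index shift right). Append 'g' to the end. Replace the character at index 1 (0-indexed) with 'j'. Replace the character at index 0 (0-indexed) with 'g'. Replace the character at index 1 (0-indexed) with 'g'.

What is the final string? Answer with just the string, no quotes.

Answer: ggchg

Derivation:
Applying each edit step by step:
Start: "jfh"
Op 1 (insert 'c' at idx 2): "jfh" -> "jfch"
Op 2 (append 'g'): "jfch" -> "jfchg"
Op 3 (replace idx 1: 'f' -> 'j'): "jfchg" -> "jjchg"
Op 4 (replace idx 0: 'j' -> 'g'): "jjchg" -> "gjchg"
Op 5 (replace idx 1: 'j' -> 'g'): "gjchg" -> "ggchg"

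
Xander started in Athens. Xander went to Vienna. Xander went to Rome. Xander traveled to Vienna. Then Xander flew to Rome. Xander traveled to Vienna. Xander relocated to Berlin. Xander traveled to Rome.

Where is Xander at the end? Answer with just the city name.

Tracking Xander's location:
Start: Xander is in Athens.
After move 1: Athens -> Vienna. Xander is in Vienna.
After move 2: Vienna -> Rome. Xander is in Rome.
After move 3: Rome -> Vienna. Xander is in Vienna.
After move 4: Vienna -> Rome. Xander is in Rome.
After move 5: Rome -> Vienna. Xander is in Vienna.
After move 6: Vienna -> Berlin. Xander is in Berlin.
After move 7: Berlin -> Rome. Xander is in Rome.

Answer: Rome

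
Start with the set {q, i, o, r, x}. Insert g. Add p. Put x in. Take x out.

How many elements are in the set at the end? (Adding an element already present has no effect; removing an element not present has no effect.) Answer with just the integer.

Answer: 6

Derivation:
Tracking the set through each operation:
Start: {i, o, q, r, x}
Event 1 (add g): added. Set: {g, i, o, q, r, x}
Event 2 (add p): added. Set: {g, i, o, p, q, r, x}
Event 3 (add x): already present, no change. Set: {g, i, o, p, q, r, x}
Event 4 (remove x): removed. Set: {g, i, o, p, q, r}

Final set: {g, i, o, p, q, r} (size 6)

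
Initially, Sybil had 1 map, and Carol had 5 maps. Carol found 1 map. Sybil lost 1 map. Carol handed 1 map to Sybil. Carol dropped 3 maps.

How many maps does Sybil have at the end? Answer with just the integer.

Tracking counts step by step:
Start: Sybil=1, Carol=5
Event 1 (Carol +1): Carol: 5 -> 6. State: Sybil=1, Carol=6
Event 2 (Sybil -1): Sybil: 1 -> 0. State: Sybil=0, Carol=6
Event 3 (Carol -> Sybil, 1): Carol: 6 -> 5, Sybil: 0 -> 1. State: Sybil=1, Carol=5
Event 4 (Carol -3): Carol: 5 -> 2. State: Sybil=1, Carol=2

Sybil's final count: 1

Answer: 1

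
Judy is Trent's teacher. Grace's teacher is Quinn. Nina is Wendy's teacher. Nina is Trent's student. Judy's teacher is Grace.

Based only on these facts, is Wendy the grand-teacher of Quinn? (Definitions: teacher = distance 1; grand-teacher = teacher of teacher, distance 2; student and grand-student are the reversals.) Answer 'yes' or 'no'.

Reconstructing the teacher chain from the given facts:
  Quinn -> Grace -> Judy -> Trent -> Nina -> Wendy
(each arrow means 'teacher of the next')
Positions in the chain (0 = top):
  position of Quinn: 0
  position of Grace: 1
  position of Judy: 2
  position of Trent: 3
  position of Nina: 4
  position of Wendy: 5

Wendy is at position 5, Quinn is at position 0; signed distance (j - i) = -5.
'grand-teacher' requires j - i = 2. Actual distance is -5, so the relation does NOT hold.

Answer: no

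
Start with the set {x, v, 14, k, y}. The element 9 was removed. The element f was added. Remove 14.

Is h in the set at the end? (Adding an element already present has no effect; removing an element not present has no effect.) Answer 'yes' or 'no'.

Tracking the set through each operation:
Start: {14, k, v, x, y}
Event 1 (remove 9): not present, no change. Set: {14, k, v, x, y}
Event 2 (add f): added. Set: {14, f, k, v, x, y}
Event 3 (remove 14): removed. Set: {f, k, v, x, y}

Final set: {f, k, v, x, y} (size 5)
h is NOT in the final set.

Answer: no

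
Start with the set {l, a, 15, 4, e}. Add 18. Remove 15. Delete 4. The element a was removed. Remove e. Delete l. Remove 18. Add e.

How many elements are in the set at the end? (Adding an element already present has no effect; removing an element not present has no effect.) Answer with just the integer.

Answer: 1

Derivation:
Tracking the set through each operation:
Start: {15, 4, a, e, l}
Event 1 (add 18): added. Set: {15, 18, 4, a, e, l}
Event 2 (remove 15): removed. Set: {18, 4, a, e, l}
Event 3 (remove 4): removed. Set: {18, a, e, l}
Event 4 (remove a): removed. Set: {18, e, l}
Event 5 (remove e): removed. Set: {18, l}
Event 6 (remove l): removed. Set: {18}
Event 7 (remove 18): removed. Set: {}
Event 8 (add e): added. Set: {e}

Final set: {e} (size 1)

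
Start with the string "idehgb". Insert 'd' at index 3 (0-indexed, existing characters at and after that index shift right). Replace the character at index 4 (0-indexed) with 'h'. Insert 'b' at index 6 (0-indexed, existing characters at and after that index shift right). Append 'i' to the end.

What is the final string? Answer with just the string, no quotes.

Applying each edit step by step:
Start: "idehgb"
Op 1 (insert 'd' at idx 3): "idehgb" -> "idedhgb"
Op 2 (replace idx 4: 'h' -> 'h'): "idedhgb" -> "idedhgb"
Op 3 (insert 'b' at idx 6): "idedhgb" -> "idedhgbb"
Op 4 (append 'i'): "idedhgbb" -> "idedhgbbi"

Answer: idedhgbbi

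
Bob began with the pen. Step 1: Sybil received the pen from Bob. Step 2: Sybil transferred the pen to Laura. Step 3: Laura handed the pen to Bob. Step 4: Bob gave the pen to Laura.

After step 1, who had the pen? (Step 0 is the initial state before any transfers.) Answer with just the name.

Answer: Sybil

Derivation:
Tracking the pen holder through step 1:
After step 0 (start): Bob
After step 1: Sybil

At step 1, the holder is Sybil.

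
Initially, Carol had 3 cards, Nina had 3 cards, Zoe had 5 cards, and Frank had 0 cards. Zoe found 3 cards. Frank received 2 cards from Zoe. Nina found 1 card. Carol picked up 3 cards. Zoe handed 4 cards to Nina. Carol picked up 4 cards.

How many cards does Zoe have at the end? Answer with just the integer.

Tracking counts step by step:
Start: Carol=3, Nina=3, Zoe=5, Frank=0
Event 1 (Zoe +3): Zoe: 5 -> 8. State: Carol=3, Nina=3, Zoe=8, Frank=0
Event 2 (Zoe -> Frank, 2): Zoe: 8 -> 6, Frank: 0 -> 2. State: Carol=3, Nina=3, Zoe=6, Frank=2
Event 3 (Nina +1): Nina: 3 -> 4. State: Carol=3, Nina=4, Zoe=6, Frank=2
Event 4 (Carol +3): Carol: 3 -> 6. State: Carol=6, Nina=4, Zoe=6, Frank=2
Event 5 (Zoe -> Nina, 4): Zoe: 6 -> 2, Nina: 4 -> 8. State: Carol=6, Nina=8, Zoe=2, Frank=2
Event 6 (Carol +4): Carol: 6 -> 10. State: Carol=10, Nina=8, Zoe=2, Frank=2

Zoe's final count: 2

Answer: 2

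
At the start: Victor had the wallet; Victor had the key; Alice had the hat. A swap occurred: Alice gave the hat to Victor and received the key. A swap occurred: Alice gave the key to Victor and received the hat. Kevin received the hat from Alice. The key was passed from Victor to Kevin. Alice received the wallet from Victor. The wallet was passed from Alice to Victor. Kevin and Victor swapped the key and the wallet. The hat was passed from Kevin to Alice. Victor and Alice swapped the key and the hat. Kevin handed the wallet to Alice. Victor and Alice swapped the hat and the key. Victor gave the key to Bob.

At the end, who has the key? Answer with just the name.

Tracking all object holders:
Start: wallet:Victor, key:Victor, hat:Alice
Event 1 (swap hat<->key: now hat:Victor, key:Alice). State: wallet:Victor, key:Alice, hat:Victor
Event 2 (swap key<->hat: now key:Victor, hat:Alice). State: wallet:Victor, key:Victor, hat:Alice
Event 3 (give hat: Alice -> Kevin). State: wallet:Victor, key:Victor, hat:Kevin
Event 4 (give key: Victor -> Kevin). State: wallet:Victor, key:Kevin, hat:Kevin
Event 5 (give wallet: Victor -> Alice). State: wallet:Alice, key:Kevin, hat:Kevin
Event 6 (give wallet: Alice -> Victor). State: wallet:Victor, key:Kevin, hat:Kevin
Event 7 (swap key<->wallet: now key:Victor, wallet:Kevin). State: wallet:Kevin, key:Victor, hat:Kevin
Event 8 (give hat: Kevin -> Alice). State: wallet:Kevin, key:Victor, hat:Alice
Event 9 (swap key<->hat: now key:Alice, hat:Victor). State: wallet:Kevin, key:Alice, hat:Victor
Event 10 (give wallet: Kevin -> Alice). State: wallet:Alice, key:Alice, hat:Victor
Event 11 (swap hat<->key: now hat:Alice, key:Victor). State: wallet:Alice, key:Victor, hat:Alice
Event 12 (give key: Victor -> Bob). State: wallet:Alice, key:Bob, hat:Alice

Final state: wallet:Alice, key:Bob, hat:Alice
The key is held by Bob.

Answer: Bob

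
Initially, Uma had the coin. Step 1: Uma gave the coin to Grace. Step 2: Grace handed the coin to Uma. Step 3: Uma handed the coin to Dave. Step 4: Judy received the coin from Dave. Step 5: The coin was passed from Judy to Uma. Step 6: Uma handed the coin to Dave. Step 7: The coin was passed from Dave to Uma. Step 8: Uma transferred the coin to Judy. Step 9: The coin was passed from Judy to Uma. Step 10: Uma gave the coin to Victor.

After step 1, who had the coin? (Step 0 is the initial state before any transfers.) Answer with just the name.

Answer: Grace

Derivation:
Tracking the coin holder through step 1:
After step 0 (start): Uma
After step 1: Grace

At step 1, the holder is Grace.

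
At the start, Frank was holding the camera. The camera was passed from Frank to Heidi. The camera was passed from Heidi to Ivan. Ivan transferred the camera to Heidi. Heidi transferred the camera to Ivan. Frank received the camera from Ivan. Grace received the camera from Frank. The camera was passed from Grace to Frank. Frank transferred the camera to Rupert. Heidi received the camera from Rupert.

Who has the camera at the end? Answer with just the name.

Tracking the camera through each event:
Start: Frank has the camera.
After event 1: Heidi has the camera.
After event 2: Ivan has the camera.
After event 3: Heidi has the camera.
After event 4: Ivan has the camera.
After event 5: Frank has the camera.
After event 6: Grace has the camera.
After event 7: Frank has the camera.
After event 8: Rupert has the camera.
After event 9: Heidi has the camera.

Answer: Heidi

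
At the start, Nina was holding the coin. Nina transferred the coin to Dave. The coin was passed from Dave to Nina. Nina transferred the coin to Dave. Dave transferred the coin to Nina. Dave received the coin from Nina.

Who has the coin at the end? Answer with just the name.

Answer: Dave

Derivation:
Tracking the coin through each event:
Start: Nina has the coin.
After event 1: Dave has the coin.
After event 2: Nina has the coin.
After event 3: Dave has the coin.
After event 4: Nina has the coin.
After event 5: Dave has the coin.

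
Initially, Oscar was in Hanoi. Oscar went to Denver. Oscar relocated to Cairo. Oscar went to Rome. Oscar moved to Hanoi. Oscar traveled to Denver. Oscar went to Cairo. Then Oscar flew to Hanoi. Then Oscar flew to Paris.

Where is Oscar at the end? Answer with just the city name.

Answer: Paris

Derivation:
Tracking Oscar's location:
Start: Oscar is in Hanoi.
After move 1: Hanoi -> Denver. Oscar is in Denver.
After move 2: Denver -> Cairo. Oscar is in Cairo.
After move 3: Cairo -> Rome. Oscar is in Rome.
After move 4: Rome -> Hanoi. Oscar is in Hanoi.
After move 5: Hanoi -> Denver. Oscar is in Denver.
After move 6: Denver -> Cairo. Oscar is in Cairo.
After move 7: Cairo -> Hanoi. Oscar is in Hanoi.
After move 8: Hanoi -> Paris. Oscar is in Paris.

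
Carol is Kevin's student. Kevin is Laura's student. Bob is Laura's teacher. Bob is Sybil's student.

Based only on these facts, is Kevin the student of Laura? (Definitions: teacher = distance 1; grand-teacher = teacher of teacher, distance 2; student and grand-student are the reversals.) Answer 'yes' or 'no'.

Reconstructing the teacher chain from the given facts:
  Sybil -> Bob -> Laura -> Kevin -> Carol
(each arrow means 'teacher of the next')
Positions in the chain (0 = top):
  position of Sybil: 0
  position of Bob: 1
  position of Laura: 2
  position of Kevin: 3
  position of Carol: 4

Kevin is at position 3, Laura is at position 2; signed distance (j - i) = -1.
'student' requires j - i = -1. Actual distance is -1, so the relation HOLDS.

Answer: yes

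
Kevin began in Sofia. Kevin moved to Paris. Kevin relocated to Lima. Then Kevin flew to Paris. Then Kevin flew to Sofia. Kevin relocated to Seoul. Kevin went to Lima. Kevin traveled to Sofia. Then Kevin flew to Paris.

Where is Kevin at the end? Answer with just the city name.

Answer: Paris

Derivation:
Tracking Kevin's location:
Start: Kevin is in Sofia.
After move 1: Sofia -> Paris. Kevin is in Paris.
After move 2: Paris -> Lima. Kevin is in Lima.
After move 3: Lima -> Paris. Kevin is in Paris.
After move 4: Paris -> Sofia. Kevin is in Sofia.
After move 5: Sofia -> Seoul. Kevin is in Seoul.
After move 6: Seoul -> Lima. Kevin is in Lima.
After move 7: Lima -> Sofia. Kevin is in Sofia.
After move 8: Sofia -> Paris. Kevin is in Paris.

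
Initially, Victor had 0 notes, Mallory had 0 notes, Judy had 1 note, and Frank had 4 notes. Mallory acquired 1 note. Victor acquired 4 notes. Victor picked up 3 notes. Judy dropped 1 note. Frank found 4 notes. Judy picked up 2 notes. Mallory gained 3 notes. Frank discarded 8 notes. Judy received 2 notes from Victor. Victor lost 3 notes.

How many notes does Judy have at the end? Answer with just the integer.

Tracking counts step by step:
Start: Victor=0, Mallory=0, Judy=1, Frank=4
Event 1 (Mallory +1): Mallory: 0 -> 1. State: Victor=0, Mallory=1, Judy=1, Frank=4
Event 2 (Victor +4): Victor: 0 -> 4. State: Victor=4, Mallory=1, Judy=1, Frank=4
Event 3 (Victor +3): Victor: 4 -> 7. State: Victor=7, Mallory=1, Judy=1, Frank=4
Event 4 (Judy -1): Judy: 1 -> 0. State: Victor=7, Mallory=1, Judy=0, Frank=4
Event 5 (Frank +4): Frank: 4 -> 8. State: Victor=7, Mallory=1, Judy=0, Frank=8
Event 6 (Judy +2): Judy: 0 -> 2. State: Victor=7, Mallory=1, Judy=2, Frank=8
Event 7 (Mallory +3): Mallory: 1 -> 4. State: Victor=7, Mallory=4, Judy=2, Frank=8
Event 8 (Frank -8): Frank: 8 -> 0. State: Victor=7, Mallory=4, Judy=2, Frank=0
Event 9 (Victor -> Judy, 2): Victor: 7 -> 5, Judy: 2 -> 4. State: Victor=5, Mallory=4, Judy=4, Frank=0
Event 10 (Victor -3): Victor: 5 -> 2. State: Victor=2, Mallory=4, Judy=4, Frank=0

Judy's final count: 4

Answer: 4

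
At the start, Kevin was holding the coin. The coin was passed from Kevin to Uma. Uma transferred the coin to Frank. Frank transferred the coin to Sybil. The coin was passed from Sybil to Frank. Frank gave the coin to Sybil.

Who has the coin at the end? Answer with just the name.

Answer: Sybil

Derivation:
Tracking the coin through each event:
Start: Kevin has the coin.
After event 1: Uma has the coin.
After event 2: Frank has the coin.
After event 3: Sybil has the coin.
After event 4: Frank has the coin.
After event 5: Sybil has the coin.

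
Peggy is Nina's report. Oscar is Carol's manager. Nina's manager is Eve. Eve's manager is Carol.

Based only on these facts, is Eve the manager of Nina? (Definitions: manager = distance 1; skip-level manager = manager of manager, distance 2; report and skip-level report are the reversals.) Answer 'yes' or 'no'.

Answer: yes

Derivation:
Reconstructing the manager chain from the given facts:
  Oscar -> Carol -> Eve -> Nina -> Peggy
(each arrow means 'manager of the next')
Positions in the chain (0 = top):
  position of Oscar: 0
  position of Carol: 1
  position of Eve: 2
  position of Nina: 3
  position of Peggy: 4

Eve is at position 2, Nina is at position 3; signed distance (j - i) = 1.
'manager' requires j - i = 1. Actual distance is 1, so the relation HOLDS.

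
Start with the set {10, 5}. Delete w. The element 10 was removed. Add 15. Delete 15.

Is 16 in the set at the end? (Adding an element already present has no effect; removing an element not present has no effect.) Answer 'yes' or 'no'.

Tracking the set through each operation:
Start: {10, 5}
Event 1 (remove w): not present, no change. Set: {10, 5}
Event 2 (remove 10): removed. Set: {5}
Event 3 (add 15): added. Set: {15, 5}
Event 4 (remove 15): removed. Set: {5}

Final set: {5} (size 1)
16 is NOT in the final set.

Answer: no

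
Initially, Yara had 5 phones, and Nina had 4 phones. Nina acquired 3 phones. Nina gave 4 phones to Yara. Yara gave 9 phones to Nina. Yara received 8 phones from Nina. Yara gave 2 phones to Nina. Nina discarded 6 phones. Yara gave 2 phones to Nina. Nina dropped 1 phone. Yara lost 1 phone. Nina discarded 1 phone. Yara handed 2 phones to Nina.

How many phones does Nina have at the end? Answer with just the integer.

Tracking counts step by step:
Start: Yara=5, Nina=4
Event 1 (Nina +3): Nina: 4 -> 7. State: Yara=5, Nina=7
Event 2 (Nina -> Yara, 4): Nina: 7 -> 3, Yara: 5 -> 9. State: Yara=9, Nina=3
Event 3 (Yara -> Nina, 9): Yara: 9 -> 0, Nina: 3 -> 12. State: Yara=0, Nina=12
Event 4 (Nina -> Yara, 8): Nina: 12 -> 4, Yara: 0 -> 8. State: Yara=8, Nina=4
Event 5 (Yara -> Nina, 2): Yara: 8 -> 6, Nina: 4 -> 6. State: Yara=6, Nina=6
Event 6 (Nina -6): Nina: 6 -> 0. State: Yara=6, Nina=0
Event 7 (Yara -> Nina, 2): Yara: 6 -> 4, Nina: 0 -> 2. State: Yara=4, Nina=2
Event 8 (Nina -1): Nina: 2 -> 1. State: Yara=4, Nina=1
Event 9 (Yara -1): Yara: 4 -> 3. State: Yara=3, Nina=1
Event 10 (Nina -1): Nina: 1 -> 0. State: Yara=3, Nina=0
Event 11 (Yara -> Nina, 2): Yara: 3 -> 1, Nina: 0 -> 2. State: Yara=1, Nina=2

Nina's final count: 2

Answer: 2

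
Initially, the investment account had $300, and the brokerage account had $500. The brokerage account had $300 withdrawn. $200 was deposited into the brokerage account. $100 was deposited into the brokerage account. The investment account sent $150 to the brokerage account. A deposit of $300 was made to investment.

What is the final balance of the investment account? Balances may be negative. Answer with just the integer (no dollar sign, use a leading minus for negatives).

Answer: 450

Derivation:
Tracking account balances step by step:
Start: investment=300, brokerage=500
Event 1 (withdraw 300 from brokerage): brokerage: 500 - 300 = 200. Balances: investment=300, brokerage=200
Event 2 (deposit 200 to brokerage): brokerage: 200 + 200 = 400. Balances: investment=300, brokerage=400
Event 3 (deposit 100 to brokerage): brokerage: 400 + 100 = 500. Balances: investment=300, brokerage=500
Event 4 (transfer 150 investment -> brokerage): investment: 300 - 150 = 150, brokerage: 500 + 150 = 650. Balances: investment=150, brokerage=650
Event 5 (deposit 300 to investment): investment: 150 + 300 = 450. Balances: investment=450, brokerage=650

Final balance of investment: 450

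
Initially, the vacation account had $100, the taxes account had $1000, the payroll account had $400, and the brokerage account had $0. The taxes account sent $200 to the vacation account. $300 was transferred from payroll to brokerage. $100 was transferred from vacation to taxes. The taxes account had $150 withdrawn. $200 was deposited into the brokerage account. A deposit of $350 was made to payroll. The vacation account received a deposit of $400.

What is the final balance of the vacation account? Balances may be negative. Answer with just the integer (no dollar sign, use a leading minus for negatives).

Answer: 600

Derivation:
Tracking account balances step by step:
Start: vacation=100, taxes=1000, payroll=400, brokerage=0
Event 1 (transfer 200 taxes -> vacation): taxes: 1000 - 200 = 800, vacation: 100 + 200 = 300. Balances: vacation=300, taxes=800, payroll=400, brokerage=0
Event 2 (transfer 300 payroll -> brokerage): payroll: 400 - 300 = 100, brokerage: 0 + 300 = 300. Balances: vacation=300, taxes=800, payroll=100, brokerage=300
Event 3 (transfer 100 vacation -> taxes): vacation: 300 - 100 = 200, taxes: 800 + 100 = 900. Balances: vacation=200, taxes=900, payroll=100, brokerage=300
Event 4 (withdraw 150 from taxes): taxes: 900 - 150 = 750. Balances: vacation=200, taxes=750, payroll=100, brokerage=300
Event 5 (deposit 200 to brokerage): brokerage: 300 + 200 = 500. Balances: vacation=200, taxes=750, payroll=100, brokerage=500
Event 6 (deposit 350 to payroll): payroll: 100 + 350 = 450. Balances: vacation=200, taxes=750, payroll=450, brokerage=500
Event 7 (deposit 400 to vacation): vacation: 200 + 400 = 600. Balances: vacation=600, taxes=750, payroll=450, brokerage=500

Final balance of vacation: 600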